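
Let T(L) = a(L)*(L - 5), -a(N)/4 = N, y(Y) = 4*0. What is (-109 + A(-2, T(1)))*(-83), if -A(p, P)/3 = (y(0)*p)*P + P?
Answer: 13031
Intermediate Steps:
y(Y) = 0
a(N) = -4*N
T(L) = -4*L*(-5 + L) (T(L) = (-4*L)*(L - 5) = (-4*L)*(-5 + L) = -4*L*(-5 + L))
A(p, P) = -3*P (A(p, P) = -3*((0*p)*P + P) = -3*(0*P + P) = -3*(0 + P) = -3*P)
(-109 + A(-2, T(1)))*(-83) = (-109 - 12*(5 - 1*1))*(-83) = (-109 - 12*(5 - 1))*(-83) = (-109 - 12*4)*(-83) = (-109 - 3*16)*(-83) = (-109 - 48)*(-83) = -157*(-83) = 13031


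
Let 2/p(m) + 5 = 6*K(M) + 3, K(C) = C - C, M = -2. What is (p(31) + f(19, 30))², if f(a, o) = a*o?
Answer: 323761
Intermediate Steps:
K(C) = 0
p(m) = -1 (p(m) = 2/(-5 + (6*0 + 3)) = 2/(-5 + (0 + 3)) = 2/(-5 + 3) = 2/(-2) = 2*(-½) = -1)
(p(31) + f(19, 30))² = (-1 + 19*30)² = (-1 + 570)² = 569² = 323761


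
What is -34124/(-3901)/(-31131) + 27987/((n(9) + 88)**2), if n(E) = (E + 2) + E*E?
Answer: 4660757893/5397423600 ≈ 0.86351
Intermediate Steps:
n(E) = 2 + E + E**2 (n(E) = (2 + E) + E**2 = 2 + E + E**2)
-34124/(-3901)/(-31131) + 27987/((n(9) + 88)**2) = -34124/(-3901)/(-31131) + 27987/(((2 + 9 + 9**2) + 88)**2) = -34124*(-1/3901)*(-1/31131) + 27987/(((2 + 9 + 81) + 88)**2) = (34124/3901)*(-1/31131) + 27987/((92 + 88)**2) = -34124/121442031 + 27987/(180**2) = -34124/121442031 + 27987/32400 = -34124/121442031 + 27987*(1/32400) = -34124/121442031 + 9329/10800 = 4660757893/5397423600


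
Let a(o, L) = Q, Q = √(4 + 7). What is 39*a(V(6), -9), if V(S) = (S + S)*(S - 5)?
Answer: 39*√11 ≈ 129.35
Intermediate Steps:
Q = √11 ≈ 3.3166
V(S) = 2*S*(-5 + S) (V(S) = (2*S)*(-5 + S) = 2*S*(-5 + S))
a(o, L) = √11
39*a(V(6), -9) = 39*√11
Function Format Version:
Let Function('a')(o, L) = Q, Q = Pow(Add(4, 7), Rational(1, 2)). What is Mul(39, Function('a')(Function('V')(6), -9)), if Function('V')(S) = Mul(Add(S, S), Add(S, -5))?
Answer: Mul(39, Pow(11, Rational(1, 2))) ≈ 129.35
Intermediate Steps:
Q = Pow(11, Rational(1, 2)) ≈ 3.3166
Function('V')(S) = Mul(2, S, Add(-5, S)) (Function('V')(S) = Mul(Mul(2, S), Add(-5, S)) = Mul(2, S, Add(-5, S)))
Function('a')(o, L) = Pow(11, Rational(1, 2))
Mul(39, Function('a')(Function('V')(6), -9)) = Mul(39, Pow(11, Rational(1, 2)))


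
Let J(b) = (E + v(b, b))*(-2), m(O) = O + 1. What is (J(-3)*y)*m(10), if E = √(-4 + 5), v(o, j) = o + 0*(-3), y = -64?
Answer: -2816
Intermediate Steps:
v(o, j) = o (v(o, j) = o + 0 = o)
E = 1 (E = √1 = 1)
m(O) = 1 + O
J(b) = -2 - 2*b (J(b) = (1 + b)*(-2) = -2 - 2*b)
(J(-3)*y)*m(10) = ((-2 - 2*(-3))*(-64))*(1 + 10) = ((-2 + 6)*(-64))*11 = (4*(-64))*11 = -256*11 = -2816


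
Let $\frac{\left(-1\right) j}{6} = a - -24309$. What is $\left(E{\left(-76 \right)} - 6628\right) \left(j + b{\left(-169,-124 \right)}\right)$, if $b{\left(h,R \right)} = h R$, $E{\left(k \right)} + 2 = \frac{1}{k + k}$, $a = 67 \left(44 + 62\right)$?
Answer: $\frac{84405022555}{76} \approx 1.1106 \cdot 10^{9}$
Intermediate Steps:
$a = 7102$ ($a = 67 \cdot 106 = 7102$)
$E{\left(k \right)} = -2 + \frac{1}{2 k}$ ($E{\left(k \right)} = -2 + \frac{1}{k + k} = -2 + \frac{1}{2 k}$)
$b{\left(h,R \right)} = R h$
$j = -188466$ ($j = - 6 \left(7102 - -24309\right) = - 6 \left(7102 + 24309\right) = \left(-6\right) 31411 = -188466$)
$\left(E{\left(-76 \right)} - 6628\right) \left(j + b{\left(-169,-124 \right)}\right) = \left(\left(-2 + \frac{1}{2 \left(-76\right)}\right) - 6628\right) \left(-188466 - -20956\right) = \left(\left(-2 + \frac{1}{2} \left(- \frac{1}{76}\right)\right) - 6628\right) \left(-188466 + 20956\right) = \left(\left(-2 - \frac{1}{152}\right) - 6628\right) \left(-167510\right) = \left(- \frac{305}{152} - 6628\right) \left(-167510\right) = \left(- \frac{1007761}{152}\right) \left(-167510\right) = \frac{84405022555}{76}$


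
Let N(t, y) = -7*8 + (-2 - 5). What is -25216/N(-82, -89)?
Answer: 25216/63 ≈ 400.25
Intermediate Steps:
N(t, y) = -63 (N(t, y) = -56 - 7 = -63)
-25216/N(-82, -89) = -25216/(-63) = -25216*(-1/63) = 25216/63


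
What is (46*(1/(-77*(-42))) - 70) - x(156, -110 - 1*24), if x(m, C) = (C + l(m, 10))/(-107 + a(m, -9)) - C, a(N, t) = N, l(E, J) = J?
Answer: -325753/1617 ≈ -201.46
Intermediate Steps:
x(m, C) = -C + (10 + C)/(-107 + m) (x(m, C) = (C + 10)/(-107 + m) - C = (10 + C)/(-107 + m) - C = -C + (10 + C)/(-107 + m))
(46*(1/(-77*(-42))) - 70) - x(156, -110 - 1*24) = (46*(1/(-77*(-42))) - 70) - (10 + 108*(-110 - 1*24) - 1*(-110 - 1*24)*156)/(-107 + 156) = (46*(-1/77*(-1/42)) - 70) - (10 + 108*(-110 - 24) - 1*(-110 - 24)*156)/49 = (46*(1/3234) - 70) - (10 + 108*(-134) - 1*(-134)*156)/49 = (23/1617 - 70) - (10 - 14472 + 20904)/49 = -113167/1617 - 6442/49 = -325753/1617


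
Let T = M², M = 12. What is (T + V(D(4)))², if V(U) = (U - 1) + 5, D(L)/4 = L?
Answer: 26896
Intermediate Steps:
D(L) = 4*L
V(U) = 4 + U (V(U) = (-1 + U) + 5 = 4 + U)
T = 144 (T = 12² = 144)
(T + V(D(4)))² = (144 + (4 + 4*4))² = (144 + (4 + 16))² = (144 + 20)² = 164² = 26896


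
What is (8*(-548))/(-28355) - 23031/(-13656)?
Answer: 237637303/129071960 ≈ 1.8411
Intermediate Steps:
(8*(-548))/(-28355) - 23031/(-13656) = -4384*(-1/28355) - 23031*(-1/13656) = 4384/28355 + 7677/4552 = 237637303/129071960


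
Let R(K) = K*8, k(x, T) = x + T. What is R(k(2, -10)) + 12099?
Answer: 12035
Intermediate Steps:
k(x, T) = T + x
R(K) = 8*K
R(k(2, -10)) + 12099 = 8*(-10 + 2) + 12099 = 8*(-8) + 12099 = -64 + 12099 = 12035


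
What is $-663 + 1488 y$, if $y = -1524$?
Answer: $-2268375$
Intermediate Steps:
$-663 + 1488 y = -663 + 1488 \left(-1524\right) = -663 - 2267712 = -2268375$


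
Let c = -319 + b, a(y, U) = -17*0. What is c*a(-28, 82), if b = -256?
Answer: 0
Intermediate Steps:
a(y, U) = 0
c = -575 (c = -319 - 256 = -575)
c*a(-28, 82) = -575*0 = 0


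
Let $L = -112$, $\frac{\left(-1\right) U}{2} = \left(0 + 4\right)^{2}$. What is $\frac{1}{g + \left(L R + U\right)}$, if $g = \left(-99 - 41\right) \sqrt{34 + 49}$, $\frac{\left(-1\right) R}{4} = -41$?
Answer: $- \frac{46}{842333} + \frac{7 \sqrt{83}}{16846660} \approx -5.0825 \cdot 10^{-5}$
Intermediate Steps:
$R = 164$ ($R = \left(-4\right) \left(-41\right) = 164$)
$U = -32$ ($U = - 2 \left(0 + 4\right)^{2} = - 2 \cdot 4^{2} = \left(-2\right) 16 = -32$)
$g = - 140 \sqrt{83} \approx -1275.5$
$\frac{1}{g + \left(L R + U\right)} = \frac{1}{- 140 \sqrt{83} - 18400} = \frac{1}{-18400 - 140 \sqrt{83}}$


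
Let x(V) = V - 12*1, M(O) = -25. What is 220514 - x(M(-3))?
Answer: 220551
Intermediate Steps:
x(V) = -12 + V (x(V) = V - 12 = -12 + V)
220514 - x(M(-3)) = 220514 - (-12 - 25) = 220514 - 1*(-37) = 220514 + 37 = 220551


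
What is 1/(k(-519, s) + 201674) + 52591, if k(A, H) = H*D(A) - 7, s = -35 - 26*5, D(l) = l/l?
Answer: 10597191683/201502 ≈ 52591.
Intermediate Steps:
D(l) = 1
s = -165 (s = -35 - 1*130 = -35 - 130 = -165)
k(A, H) = -7 + H (k(A, H) = H*1 - 7 = H - 7 = -7 + H)
1/(k(-519, s) + 201674) + 52591 = 1/((-7 - 165) + 201674) + 52591 = 1/(-172 + 201674) + 52591 = 1/201502 + 52591 = 10597191683/201502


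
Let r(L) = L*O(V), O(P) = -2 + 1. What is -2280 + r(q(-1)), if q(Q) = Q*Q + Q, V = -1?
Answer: -2280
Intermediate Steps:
O(P) = -1
q(Q) = Q + Q**2 (q(Q) = Q**2 + Q = Q + Q**2)
r(L) = -L (r(L) = L*(-1) = -L)
-2280 + r(q(-1)) = -2280 - (-1)*(1 - 1) = -2280 - (-1)*0 = -2280 - 1*0 = -2280 + 0 = -2280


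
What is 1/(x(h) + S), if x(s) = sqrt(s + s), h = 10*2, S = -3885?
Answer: -777/3018637 - 2*sqrt(10)/15093185 ≈ -0.00025782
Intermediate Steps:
h = 20
x(s) = sqrt(2)*sqrt(s) (x(s) = sqrt(2*s) = sqrt(2)*sqrt(s))
1/(x(h) + S) = 1/(sqrt(2)*sqrt(20) - 3885) = 1/(sqrt(2)*(2*sqrt(5)) - 3885) = 1/(2*sqrt(10) - 3885) = 1/(-3885 + 2*sqrt(10))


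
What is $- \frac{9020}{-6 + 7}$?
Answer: $-9020$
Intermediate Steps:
$- \frac{9020}{-6 + 7} = - \frac{9020}{1} = \left(-9020\right) 1 = -9020$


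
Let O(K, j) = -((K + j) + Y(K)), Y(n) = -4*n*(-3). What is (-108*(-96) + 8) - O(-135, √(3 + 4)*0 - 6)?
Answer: 8615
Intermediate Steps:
Y(n) = 12*n
O(K, j) = -j - 13*K (O(K, j) = -((K + j) + 12*K) = -(j + 13*K) = -j - 13*K)
(-108*(-96) + 8) - O(-135, √(3 + 4)*0 - 6) = (-108*(-96) + 8) - (-(√(3 + 4)*0 - 6) - 13*(-135)) = (10368 + 8) - (-(√7*0 - 6) + 1755) = 10376 - (-(0 - 6) + 1755) = 10376 - (-1*(-6) + 1755) = 10376 - (6 + 1755) = 10376 - 1*1761 = 10376 - 1761 = 8615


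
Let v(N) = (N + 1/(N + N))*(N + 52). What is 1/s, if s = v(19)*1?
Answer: 38/51333 ≈ 0.00074026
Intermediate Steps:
v(N) = (52 + N)*(N + 1/(2*N)) (v(N) = (N + 1/(2*N))*(52 + N) = (52 + N)*(N + 1/(2*N)))
s = 51333/38 (s = (1/2 + 19**2 + 26/19 + 52*19)*1 = (1/2 + 361 + 26*(1/19) + 988)*1 = (1/2 + 361 + 26/19 + 988)*1 = (51333/38)*1 = 51333/38 ≈ 1350.9)
1/s = 1/(51333/38) = 38/51333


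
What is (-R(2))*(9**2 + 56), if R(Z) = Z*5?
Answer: -1370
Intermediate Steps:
R(Z) = 5*Z
(-R(2))*(9**2 + 56) = (-5*2)*(9**2 + 56) = (-1*10)*(81 + 56) = -10*137 = -1370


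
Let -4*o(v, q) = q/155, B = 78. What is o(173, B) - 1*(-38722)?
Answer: 12003781/310 ≈ 38722.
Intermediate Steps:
o(v, q) = -q/620 (o(v, q) = -q/(4*155) = -q/620)
o(173, B) - 1*(-38722) = -1/620*78 - 1*(-38722) = -39/310 + 38722 = 12003781/310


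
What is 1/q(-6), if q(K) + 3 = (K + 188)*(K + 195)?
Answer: 1/34395 ≈ 2.9074e-5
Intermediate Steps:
q(K) = -3 + (188 + K)*(195 + K) (q(K) = -3 + (K + 188)*(K + 195) = -3 + (188 + K)*(195 + K))
1/q(-6) = 1/(36657 + (-6)² + 383*(-6)) = 1/(36657 + 36 - 2298) = 1/34395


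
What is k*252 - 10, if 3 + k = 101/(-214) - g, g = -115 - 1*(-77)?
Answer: 929944/107 ≈ 8691.1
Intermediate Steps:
g = -38 (g = -115 + 77 = -38)
k = 7389/214 (k = -3 + (101/(-214) - 1*(-38)) = -3 + (101*(-1/214) + 38) = -3 + (-101/214 + 38) = -3 + 8031/214 = 7389/214 ≈ 34.528)
k*252 - 10 = (7389/214)*252 - 10 = 931014/107 - 10 = 929944/107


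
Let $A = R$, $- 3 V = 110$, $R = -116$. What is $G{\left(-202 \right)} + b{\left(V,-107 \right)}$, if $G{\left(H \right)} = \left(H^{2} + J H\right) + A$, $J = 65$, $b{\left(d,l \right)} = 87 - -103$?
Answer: $27748$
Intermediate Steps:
$V = - \frac{110}{3}$ ($V = \left(- \frac{1}{3}\right) 110 = - \frac{110}{3} \approx -36.667$)
$A = -116$
$b{\left(d,l \right)} = 190$ ($b{\left(d,l \right)} = 87 + 103 = 190$)
$G{\left(H \right)} = -116 + H^{2} + 65 H$ ($G{\left(H \right)} = \left(H^{2} + 65 H\right) - 116 = -116 + H^{2} + 65 H$)
$G{\left(-202 \right)} + b{\left(V,-107 \right)} = \left(-116 + \left(-202\right)^{2} + 65 \left(-202\right)\right) + 190 = \left(-116 + 40804 - 13130\right) + 190 = 27558 + 190 = 27748$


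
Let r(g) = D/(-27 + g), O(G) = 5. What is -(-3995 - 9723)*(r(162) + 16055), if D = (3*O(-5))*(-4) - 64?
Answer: 29731035118/135 ≈ 2.2023e+8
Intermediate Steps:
D = -124 (D = (3*5)*(-4) - 64 = 15*(-4) - 64 = -60 - 64 = -124)
r(g) = -124/(-27 + g)
-(-3995 - 9723)*(r(162) + 16055) = -(-3995 - 9723)*(-124/(-27 + 162) + 16055) = -(-13718)*(-124/135 + 16055) = -(-13718)*2167301/135 = -1*(-29731035118/135) = 29731035118/135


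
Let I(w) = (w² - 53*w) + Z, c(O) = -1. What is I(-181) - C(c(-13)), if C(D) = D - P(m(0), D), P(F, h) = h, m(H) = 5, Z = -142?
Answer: 42212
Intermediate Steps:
I(w) = -142 + w² - 53*w (I(w) = (w² - 53*w) - 142 = -142 + w² - 53*w)
C(D) = 0 (C(D) = D - D = 0)
I(-181) - C(c(-13)) = (-142 + (-181)² - 53*(-181)) - 1*0 = (-142 + 32761 + 9593) + 0 = 42212 + 0 = 42212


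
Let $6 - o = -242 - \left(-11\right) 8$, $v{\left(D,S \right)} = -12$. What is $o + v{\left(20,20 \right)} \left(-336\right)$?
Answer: $4192$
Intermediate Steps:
$o = 160$ ($o = 6 - \left(-242 - \left(-11\right) 8\right) = 6 - \left(-242 - -88\right) = 6 - \left(-242 + 88\right) = 6 - -154 = 6 + 154 = 160$)
$o + v{\left(20,20 \right)} \left(-336\right) = 160 - -4032 = 160 + 4032 = 4192$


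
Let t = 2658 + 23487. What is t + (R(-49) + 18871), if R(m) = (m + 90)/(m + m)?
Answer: 4411527/98 ≈ 45016.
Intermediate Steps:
t = 26145
R(m) = (90 + m)/(2*m) (R(m) = (90 + m)/((2*m)) = (90 + m)*(1/(2*m)) = (90 + m)/(2*m))
t + (R(-49) + 18871) = 26145 + ((½)*(90 - 49)/(-49) + 18871) = 26145 + ((½)*(-1/49)*41 + 18871) = 26145 + (-41/98 + 18871) = 26145 + 1849317/98 = 4411527/98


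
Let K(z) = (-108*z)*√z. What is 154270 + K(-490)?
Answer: 154270 + 370440*I*√10 ≈ 1.5427e+5 + 1.1714e+6*I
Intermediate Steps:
K(z) = -108*z^(3/2)
154270 + K(-490) = 154270 - (-370440)*I*√10 = 154270 + 370440*I*√10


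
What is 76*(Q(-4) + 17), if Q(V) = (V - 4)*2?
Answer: 76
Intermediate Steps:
Q(V) = -8 + 2*V (Q(V) = (-4 + V)*2 = -8 + 2*V)
76*(Q(-4) + 17) = 76*((-8 + 2*(-4)) + 17) = 76*((-8 - 8) + 17) = 76*(-16 + 17) = 76*1 = 76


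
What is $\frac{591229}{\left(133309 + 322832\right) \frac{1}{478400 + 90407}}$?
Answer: $\frac{336295193803}{456141} \approx 7.3726 \cdot 10^{5}$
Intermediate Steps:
$\frac{591229}{\left(133309 + 322832\right) \frac{1}{478400 + 90407}} = \frac{591229}{456141 \cdot \frac{1}{568807}} = \frac{591229}{\frac{456141}{568807}} = 591229 \cdot \frac{568807}{456141} = \frac{336295193803}{456141}$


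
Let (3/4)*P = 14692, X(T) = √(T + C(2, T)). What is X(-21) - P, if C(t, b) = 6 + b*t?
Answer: -58768/3 + I*√57 ≈ -19589.0 + 7.5498*I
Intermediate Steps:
X(T) = √(6 + 3*T) (X(T) = √(T + (6 + T*2)) = √(T + (6 + 2*T)) = √(6 + 3*T))
P = 58768/3 (P = (4/3)*14692 = 58768/3 ≈ 19589.)
X(-21) - P = √(6 + 3*(-21)) - 1*58768/3 = √(6 - 63) - 58768/3 = √(-57) - 58768/3 = I*√57 - 58768/3 = -58768/3 + I*√57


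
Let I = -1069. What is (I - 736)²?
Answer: 3258025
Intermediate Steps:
(I - 736)² = (-1069 - 736)² = (-1805)² = 3258025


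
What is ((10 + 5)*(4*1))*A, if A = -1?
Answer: -60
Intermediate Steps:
((10 + 5)*(4*1))*A = ((10 + 5)*(4*1))*(-1) = (15*4)*(-1) = 60*(-1) = -60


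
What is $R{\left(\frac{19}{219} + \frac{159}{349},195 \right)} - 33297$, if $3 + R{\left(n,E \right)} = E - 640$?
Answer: $-33745$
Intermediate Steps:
$R{\left(n,E \right)} = -643 + E$ ($R{\left(n,E \right)} = -3 + \left(E - 640\right) = -3 + \left(-640 + E\right) = -643 + E$)
$R{\left(\frac{19}{219} + \frac{159}{349},195 \right)} - 33297 = \left(-643 + 195\right) - 33297 = -448 - 33297 = -33745$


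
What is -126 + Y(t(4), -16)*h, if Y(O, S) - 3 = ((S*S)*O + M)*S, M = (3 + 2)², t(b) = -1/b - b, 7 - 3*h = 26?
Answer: -323587/3 ≈ -1.0786e+5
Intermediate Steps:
h = -19/3 (h = 7/3 - ⅓*26 = 7/3 - 26/3 = -19/3 ≈ -6.3333)
t(b) = -b - 1/b
M = 25 (M = 5² = 25)
Y(O, S) = 3 + S*(25 + O*S²) (Y(O, S) = 3 + ((S*S)*O + 25)*S = 3 + (S²*O + 25)*S = 3 + (O*S² + 25)*S = 3 + (25 + O*S²)*S = 3 + S*(25 + O*S²))
-126 + Y(t(4), -16)*h = -126 + (3 + 25*(-16) + (-1*4 - 1/4)*(-16)³)*(-19/3) = -126 + (3 - 400 + (-4 - 1*¼)*(-4096))*(-19/3) = -126 + (3 - 400 + (-4 - ¼)*(-4096))*(-19/3) = -126 + (3 - 400 - 17/4*(-4096))*(-19/3) = -126 + (3 - 400 + 17408)*(-19/3) = -126 + 17011*(-19/3) = -126 - 323209/3 = -323587/3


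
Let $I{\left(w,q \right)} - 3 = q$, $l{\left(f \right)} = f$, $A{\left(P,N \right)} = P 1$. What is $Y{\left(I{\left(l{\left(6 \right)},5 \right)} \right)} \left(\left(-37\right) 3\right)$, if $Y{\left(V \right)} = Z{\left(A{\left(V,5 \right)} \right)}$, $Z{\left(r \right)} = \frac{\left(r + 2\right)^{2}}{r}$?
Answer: $- \frac{2775}{2} \approx -1387.5$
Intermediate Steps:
$A{\left(P,N \right)} = P$
$Z{\left(r \right)} = \frac{\left(2 + r\right)^{2}}{r}$
$I{\left(w,q \right)} = 3 + q$
$Y{\left(V \right)} = \frac{\left(2 + V\right)^{2}}{V}$
$Y{\left(I{\left(l{\left(6 \right)},5 \right)} \right)} \left(\left(-37\right) 3\right) = \frac{\left(2 + \left(3 + 5\right)\right)^{2}}{3 + 5} \left(\left(-37\right) 3\right) = \frac{\left(2 + 8\right)^{2}}{8} \left(-111\right) = \frac{10^{2}}{8} \left(-111\right) = \frac{1}{8} \cdot 100 \left(-111\right) = \frac{25}{2} \left(-111\right) = - \frac{2775}{2}$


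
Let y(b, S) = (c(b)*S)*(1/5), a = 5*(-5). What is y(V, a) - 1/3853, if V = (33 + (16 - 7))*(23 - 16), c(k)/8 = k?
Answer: -45311281/3853 ≈ -11760.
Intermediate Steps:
c(k) = 8*k
V = 294 (V = (33 + 9)*7 = 42*7 = 294)
a = -25
y(b, S) = 8*S*b/5 (y(b, S) = ((8*b)*S)*(1/5) = (8*S*b)*(1*(⅕)) = (8*S*b)*(⅕) = 8*S*b/5)
y(V, a) - 1/3853 = (8/5)*(-25)*294 - 1/3853 = -11760 - 1*1/3853 = -11760 - 1/3853 = -45311281/3853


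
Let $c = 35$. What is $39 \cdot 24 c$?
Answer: $32760$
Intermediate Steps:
$39 \cdot 24 c = 39 \cdot 24 \cdot 35 = 936 \cdot 35 = 32760$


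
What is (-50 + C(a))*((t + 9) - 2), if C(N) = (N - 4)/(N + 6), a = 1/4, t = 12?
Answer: -4807/5 ≈ -961.40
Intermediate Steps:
a = 1/4 ≈ 0.25000
C(N) = (-4 + N)/(6 + N)
(-50 + C(a))*((t + 9) - 2) = (-50 + (-4 + 1/4)/(6 + 1/4))*((12 + 9) - 2) = (-50 - 15/4/(25/4))*(21 - 2) = (-50 + (4/25)*(-15/4))*19 = (-50 - 3/5)*19 = -253/5*19 = -4807/5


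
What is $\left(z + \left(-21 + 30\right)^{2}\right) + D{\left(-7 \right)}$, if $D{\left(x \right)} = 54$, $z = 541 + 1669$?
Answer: $2345$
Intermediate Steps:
$z = 2210$
$\left(z + \left(-21 + 30\right)^{2}\right) + D{\left(-7 \right)} = \left(2210 + \left(-21 + 30\right)^{2}\right) + 54 = \left(2210 + 9^{2}\right) + 54 = \left(2210 + 81\right) + 54 = 2291 + 54 = 2345$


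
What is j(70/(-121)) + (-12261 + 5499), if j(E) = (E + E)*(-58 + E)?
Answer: -98010122/14641 ≈ -6694.2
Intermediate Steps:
j(E) = 2*E*(-58 + E) (j(E) = (2*E)*(-58 + E) = 2*E*(-58 + E))
j(70/(-121)) + (-12261 + 5499) = 2*(70/(-121))*(-58 + 70/(-121)) + (-12261 + 5499) = 2*(70*(-1/121))*(-58 + 70*(-1/121)) - 6762 = 2*(-70/121)*(-58 - 70/121) - 6762 = 2*(-70/121)*(-7088/121) - 6762 = 992320/14641 - 6762 = -98010122/14641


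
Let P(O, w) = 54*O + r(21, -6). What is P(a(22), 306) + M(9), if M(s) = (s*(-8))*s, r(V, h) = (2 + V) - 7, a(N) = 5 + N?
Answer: 826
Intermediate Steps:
r(V, h) = -5 + V
M(s) = -8*s² (M(s) = (-8*s)*s = -8*s²)
P(O, w) = 16 + 54*O (P(O, w) = 54*O + (-5 + 21) = 54*O + 16 = 16 + 54*O)
P(a(22), 306) + M(9) = (16 + 54*(5 + 22)) - 8*9² = (16 + 54*27) - 8*81 = (16 + 1458) - 648 = 1474 - 648 = 826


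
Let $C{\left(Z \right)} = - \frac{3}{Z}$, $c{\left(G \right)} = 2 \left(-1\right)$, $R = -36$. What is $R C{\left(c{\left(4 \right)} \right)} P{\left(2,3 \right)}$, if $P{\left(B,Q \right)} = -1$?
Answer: $54$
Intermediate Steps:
$c{\left(G \right)} = -2$
$R C{\left(c{\left(4 \right)} \right)} P{\left(2,3 \right)} = - 36 \left(- \frac{3}{-2}\right) \left(-1\right) = - 36 \left(\left(-3\right) \left(- \frac{1}{2}\right)\right) \left(-1\right) = \left(-36\right) \frac{3}{2} \left(-1\right) = \left(-54\right) \left(-1\right) = 54$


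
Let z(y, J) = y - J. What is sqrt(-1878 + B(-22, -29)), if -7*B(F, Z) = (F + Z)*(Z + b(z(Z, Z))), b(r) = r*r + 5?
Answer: I*sqrt(100590)/7 ≈ 45.308*I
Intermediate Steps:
b(r) = 5 + r**2 (b(r) = r**2 + 5 = 5 + r**2)
B(F, Z) = -(5 + Z)*(F + Z)/7 (B(F, Z) = -(F + Z)*(Z + (5 + (Z - Z)**2))/7 = -(F + Z)*(Z + (5 + 0**2))/7 = -(F + Z)*(Z + (5 + 0))/7 = -(F + Z)*(Z + 5)/7 = -(F + Z)*(5 + Z)/7 = -(5 + Z)*(F + Z)/7)
sqrt(-1878 + B(-22, -29)) = sqrt(-1878 + (-5/7*(-22) - 5/7*(-29) - 1/7*(-29)**2 - 1/7*(-22)*(-29))) = sqrt(-1878 + (110/7 + 145/7 - 1/7*841 - 638/7)) = sqrt(-1878 + (110/7 + 145/7 - 841/7 - 638/7)) = sqrt(-1878 - 1224/7) = sqrt(-14370/7) = I*sqrt(100590)/7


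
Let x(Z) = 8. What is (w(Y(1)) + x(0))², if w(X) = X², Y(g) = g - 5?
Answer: 576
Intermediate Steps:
Y(g) = -5 + g
(w(Y(1)) + x(0))² = ((-5 + 1)² + 8)² = ((-4)² + 8)² = (16 + 8)² = 24² = 576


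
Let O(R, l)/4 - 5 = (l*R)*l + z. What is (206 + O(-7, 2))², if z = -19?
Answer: 1444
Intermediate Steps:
O(R, l) = -56 + 4*R*l² (O(R, l) = 20 + 4*((l*R)*l - 19) = 20 + 4*((R*l)*l - 19) = 20 + 4*(R*l² - 19) = 20 + 4*(-19 + R*l²) = 20 + (-76 + 4*R*l²) = -56 + 4*R*l²)
(206 + O(-7, 2))² = (206 + (-56 + 4*(-7)*2²))² = (206 + (-56 + 4*(-7)*4))² = (206 + (-56 - 112))² = (206 - 168)² = 38² = 1444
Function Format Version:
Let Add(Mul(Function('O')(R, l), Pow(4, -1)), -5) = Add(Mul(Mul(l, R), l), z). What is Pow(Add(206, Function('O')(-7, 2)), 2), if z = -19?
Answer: 1444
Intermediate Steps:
Function('O')(R, l) = Add(-56, Mul(4, R, Pow(l, 2))) (Function('O')(R, l) = Add(20, Mul(4, Add(Mul(Mul(l, R), l), -19))) = Add(20, Mul(4, Add(Mul(Mul(R, l), l), -19))) = Add(20, Mul(4, Add(Mul(R, Pow(l, 2)), -19))) = Add(20, Mul(4, Add(-19, Mul(R, Pow(l, 2))))) = Add(20, Add(-76, Mul(4, R, Pow(l, 2)))) = Add(-56, Mul(4, R, Pow(l, 2))))
Pow(Add(206, Function('O')(-7, 2)), 2) = Pow(Add(206, Add(-56, Mul(4, -7, Pow(2, 2)))), 2) = Pow(Add(206, Add(-56, Mul(4, -7, 4))), 2) = Pow(Add(206, Add(-56, -112)), 2) = Pow(Add(206, -168), 2) = Pow(38, 2) = 1444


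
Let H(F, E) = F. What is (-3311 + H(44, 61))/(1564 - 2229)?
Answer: 3267/665 ≈ 4.9128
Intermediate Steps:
(-3311 + H(44, 61))/(1564 - 2229) = (-3311 + 44)/(1564 - 2229) = -3267/(-665) = -3267*(-1/665) = 3267/665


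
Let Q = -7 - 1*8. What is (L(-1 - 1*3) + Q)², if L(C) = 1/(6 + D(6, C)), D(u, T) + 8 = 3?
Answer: 196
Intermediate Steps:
D(u, T) = -5 (D(u, T) = -8 + 3 = -5)
Q = -15 (Q = -7 - 8 = -15)
L(C) = 1 (L(C) = 1/(6 - 5) = 1/1 = 1)
(L(-1 - 1*3) + Q)² = (1 - 15)² = (-14)² = 196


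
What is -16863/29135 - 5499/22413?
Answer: -179387928/217667585 ≈ -0.82414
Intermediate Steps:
-16863/29135 - 5499/22413 = -16863*1/29135 - 5499*1/22413 = -16863/29135 - 1833/7471 = -179387928/217667585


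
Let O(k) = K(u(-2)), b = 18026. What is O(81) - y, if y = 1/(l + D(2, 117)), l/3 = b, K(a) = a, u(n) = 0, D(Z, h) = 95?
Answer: -1/54173 ≈ -1.8459e-5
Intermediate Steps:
O(k) = 0
l = 54078 (l = 3*18026 = 54078)
y = 1/54173 (y = 1/(54078 + 95) = 1/54173 ≈ 1.8459e-5)
O(81) - y = 0 - 1*1/54173 = 0 - 1/54173 = -1/54173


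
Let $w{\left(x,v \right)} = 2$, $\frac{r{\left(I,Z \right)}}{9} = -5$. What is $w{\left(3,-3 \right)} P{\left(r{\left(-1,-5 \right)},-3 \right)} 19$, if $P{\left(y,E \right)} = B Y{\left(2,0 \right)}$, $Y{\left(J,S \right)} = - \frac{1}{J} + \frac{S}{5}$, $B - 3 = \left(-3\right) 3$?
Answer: $114$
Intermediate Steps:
$r{\left(I,Z \right)} = -45$ ($r{\left(I,Z \right)} = 9 \left(-5\right) = -45$)
$B = -6$ ($B = 3 - 9 = -6$)
$Y{\left(J,S \right)} = - \frac{1}{J} + \frac{S}{5}$ ($Y{\left(J,S \right)} = - \frac{1}{J} + S \frac{1}{5} = - \frac{1}{J} + \frac{S}{5}$)
$P{\left(y,E \right)} = 3$ ($P{\left(y,E \right)} = - 6 \left(- \frac{1}{2} + \frac{1}{5} \cdot 0\right) = - 6 \left(\left(-1\right) \frac{1}{2} + 0\right) = - 6 \left(- \frac{1}{2} + 0\right) = \left(-6\right) \left(- \frac{1}{2}\right) = 3$)
$w{\left(3,-3 \right)} P{\left(r{\left(-1,-5 \right)},-3 \right)} 19 = 2 \cdot 3 \cdot 19 = 6 \cdot 19 = 114$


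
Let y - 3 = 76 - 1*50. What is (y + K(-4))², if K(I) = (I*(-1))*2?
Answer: 1369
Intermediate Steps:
K(I) = -2*I (K(I) = -I*2 = -2*I)
y = 29 (y = 3 + (76 - 1*50) = 3 + (76 - 50) = 3 + 26 = 29)
(y + K(-4))² = (29 - 2*(-4))² = (29 + 8)² = 37² = 1369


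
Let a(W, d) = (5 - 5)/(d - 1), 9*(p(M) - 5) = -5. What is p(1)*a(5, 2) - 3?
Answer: -3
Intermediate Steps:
p(M) = 40/9 (p(M) = 5 + (⅑)*(-5) = 5 - 5/9 = 40/9)
a(W, d) = 0 (a(W, d) = 0/(-1 + d) = 0)
p(1)*a(5, 2) - 3 = (40/9)*0 - 3 = 0 - 3 = -3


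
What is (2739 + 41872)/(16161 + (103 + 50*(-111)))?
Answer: 44611/10714 ≈ 4.1638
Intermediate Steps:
(2739 + 41872)/(16161 + (103 + 50*(-111))) = 44611/(16161 + (103 - 5550)) = 44611/(16161 - 5447) = 44611/10714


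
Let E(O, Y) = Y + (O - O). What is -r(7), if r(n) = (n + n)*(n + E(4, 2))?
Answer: -126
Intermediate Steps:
E(O, Y) = Y (E(O, Y) = Y + 0 = Y)
r(n) = 2*n*(2 + n) (r(n) = (n + n)*(n + 2) = (2*n)*(2 + n) = 2*n*(2 + n))
-r(7) = -2*7*(2 + 7) = -2*7*9 = -1*126 = -126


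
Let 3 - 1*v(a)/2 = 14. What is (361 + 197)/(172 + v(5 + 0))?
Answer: 93/25 ≈ 3.7200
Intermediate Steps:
v(a) = -22 (v(a) = 6 - 2*14 = 6 - 28 = -22)
(361 + 197)/(172 + v(5 + 0)) = (361 + 197)/(172 - 22) = 558/150 = 558*(1/150) = 93/25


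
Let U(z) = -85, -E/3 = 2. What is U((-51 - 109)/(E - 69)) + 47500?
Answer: 47415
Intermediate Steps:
E = -6 (E = -3*2 = -6)
U((-51 - 109)/(E - 69)) + 47500 = -85 + 47500 = 47415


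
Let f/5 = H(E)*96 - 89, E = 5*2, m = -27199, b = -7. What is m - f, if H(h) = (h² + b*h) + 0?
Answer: -41154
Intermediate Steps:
E = 10
H(h) = h² - 7*h (H(h) = (h² - 7*h) + 0 = h² - 7*h)
f = 13955 (f = 5*((10*(-7 + 10))*96 - 89) = 5*((10*3)*96 - 89) = 5*(30*96 - 89) = 5*(2880 - 89) = 5*2791 = 13955)
m - f = -27199 - 1*13955 = -27199 - 13955 = -41154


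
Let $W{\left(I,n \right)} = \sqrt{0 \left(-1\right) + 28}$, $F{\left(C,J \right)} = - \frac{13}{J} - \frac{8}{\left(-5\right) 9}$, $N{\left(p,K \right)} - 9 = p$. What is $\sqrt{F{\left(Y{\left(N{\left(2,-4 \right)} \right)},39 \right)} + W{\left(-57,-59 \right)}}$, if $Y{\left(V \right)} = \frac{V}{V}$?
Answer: $\frac{\sqrt{-35 + 450 \sqrt{7}}}{15} \approx 2.2663$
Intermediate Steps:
$N{\left(p,K \right)} = 9 + p$
$Y{\left(V \right)} = 1$
$F{\left(C,J \right)} = \frac{8}{45} - \frac{13}{J}$ ($F{\left(C,J \right)} = - \frac{13}{J} - \frac{8}{-45} = - \frac{13}{J} - - \frac{8}{45} = - \frac{13}{J} + \frac{8}{45} = \frac{8}{45} - \frac{13}{J}$)
$W{\left(I,n \right)} = 2 \sqrt{7}$ ($W{\left(I,n \right)} = \sqrt{0 + 28} = \sqrt{28} = 2 \sqrt{7}$)
$\sqrt{F{\left(Y{\left(N{\left(2,-4 \right)} \right)},39 \right)} + W{\left(-57,-59 \right)}} = \sqrt{\left(\frac{8}{45} - \frac{13}{39}\right) + 2 \sqrt{7}} = \sqrt{\left(\frac{8}{45} - \frac{1}{3}\right) + 2 \sqrt{7}} = \sqrt{- \frac{7}{45} + 2 \sqrt{7}}$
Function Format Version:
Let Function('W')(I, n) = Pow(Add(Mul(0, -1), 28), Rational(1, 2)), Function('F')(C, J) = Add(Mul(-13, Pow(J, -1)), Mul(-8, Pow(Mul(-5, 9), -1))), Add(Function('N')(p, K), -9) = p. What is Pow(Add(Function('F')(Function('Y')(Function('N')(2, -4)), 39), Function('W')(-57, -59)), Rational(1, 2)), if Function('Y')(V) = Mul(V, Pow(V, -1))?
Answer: Mul(Rational(1, 15), Pow(Add(-35, Mul(450, Pow(7, Rational(1, 2)))), Rational(1, 2))) ≈ 2.2663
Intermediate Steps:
Function('N')(p, K) = Add(9, p)
Function('Y')(V) = 1
Function('F')(C, J) = Add(Rational(8, 45), Mul(-13, Pow(J, -1))) (Function('F')(C, J) = Add(Mul(-13, Pow(J, -1)), Mul(-8, Pow(-45, -1))) = Add(Mul(-13, Pow(J, -1)), Mul(-8, Rational(-1, 45))) = Add(Mul(-13, Pow(J, -1)), Rational(8, 45)) = Add(Rational(8, 45), Mul(-13, Pow(J, -1))))
Function('W')(I, n) = Mul(2, Pow(7, Rational(1, 2))) (Function('W')(I, n) = Pow(Add(0, 28), Rational(1, 2)) = Pow(28, Rational(1, 2)) = Mul(2, Pow(7, Rational(1, 2))))
Pow(Add(Function('F')(Function('Y')(Function('N')(2, -4)), 39), Function('W')(-57, -59)), Rational(1, 2)) = Pow(Add(Add(Rational(8, 45), Mul(-13, Pow(39, -1))), Mul(2, Pow(7, Rational(1, 2)))), Rational(1, 2)) = Pow(Add(Add(Rational(8, 45), Mul(-13, Rational(1, 39))), Mul(2, Pow(7, Rational(1, 2)))), Rational(1, 2)) = Pow(Add(Add(Rational(8, 45), Rational(-1, 3)), Mul(2, Pow(7, Rational(1, 2)))), Rational(1, 2)) = Pow(Add(Rational(-7, 45), Mul(2, Pow(7, Rational(1, 2)))), Rational(1, 2))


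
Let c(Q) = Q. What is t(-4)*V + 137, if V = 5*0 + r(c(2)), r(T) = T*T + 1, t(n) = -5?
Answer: 112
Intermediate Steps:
r(T) = 1 + T**2 (r(T) = T**2 + 1 = 1 + T**2)
V = 5 (V = 5*0 + (1 + 2**2) = 0 + (1 + 4) = 0 + 5 = 5)
t(-4)*V + 137 = -5*5 + 137 = -25 + 137 = 112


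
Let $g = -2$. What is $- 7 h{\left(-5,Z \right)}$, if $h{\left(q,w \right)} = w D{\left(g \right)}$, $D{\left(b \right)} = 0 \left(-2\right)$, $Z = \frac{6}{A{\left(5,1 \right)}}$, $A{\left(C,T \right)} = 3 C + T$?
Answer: $0$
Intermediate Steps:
$A{\left(C,T \right)} = T + 3 C$
$Z = \frac{3}{8}$ ($Z = \frac{6}{1 + 3 \cdot 5} = \frac{6}{1 + 15} = \frac{6}{16} = 6 \cdot \frac{1}{16} = \frac{3}{8} \approx 0.375$)
$D{\left(b \right)} = 0$
$h{\left(q,w \right)} = 0$ ($h{\left(q,w \right)} = w 0 = 0$)
$- 7 h{\left(-5,Z \right)} = \left(-7\right) 0 = 0$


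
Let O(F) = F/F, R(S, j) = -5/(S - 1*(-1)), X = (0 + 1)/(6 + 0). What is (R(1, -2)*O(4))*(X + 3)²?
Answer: -1805/72 ≈ -25.069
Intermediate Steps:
X = ⅙ (X = 1/6 = 1*(⅙) = ⅙ ≈ 0.16667)
R(S, j) = -5/(1 + S) (R(S, j) = -5/(S + 1) = -5/(1 + S))
O(F) = 1
(R(1, -2)*O(4))*(X + 3)² = (-5/(1 + 1)*1)*(⅙ + 3)² = (-5/2*1)*(19/6)² = (-5*½*1)*(361/36) = -5/2*1*(361/36) = -5/2*361/36 = -1805/72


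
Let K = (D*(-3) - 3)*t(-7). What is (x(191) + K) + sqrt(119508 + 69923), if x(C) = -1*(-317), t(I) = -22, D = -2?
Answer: 251 + sqrt(189431) ≈ 686.24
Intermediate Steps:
x(C) = 317
K = -66 (K = (-2*(-3) - 3)*(-22) = (6 - 3)*(-22) = 3*(-22) = -66)
(x(191) + K) + sqrt(119508 + 69923) = (317 - 66) + sqrt(119508 + 69923) = 251 + sqrt(189431)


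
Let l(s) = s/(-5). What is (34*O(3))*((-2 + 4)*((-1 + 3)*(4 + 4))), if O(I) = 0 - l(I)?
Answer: 3264/5 ≈ 652.80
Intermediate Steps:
l(s) = -s/5 (l(s) = s*(-⅕) = -s/5)
O(I) = I/5 (O(I) = 0 - (-1)*I/5 = 0 + I/5 = I/5)
(34*O(3))*((-2 + 4)*((-1 + 3)*(4 + 4))) = (34*((⅕)*3))*((-2 + 4)*((-1 + 3)*(4 + 4))) = (34*(⅗))*(2*(2*8)) = 102*(2*16)/5 = (102/5)*32 = 3264/5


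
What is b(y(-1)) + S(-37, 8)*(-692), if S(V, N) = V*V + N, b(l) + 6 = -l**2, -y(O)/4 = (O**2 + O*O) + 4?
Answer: -953466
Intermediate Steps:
y(O) = -16 - 8*O**2 (y(O) = -4*((O**2 + O*O) + 4) = -4*((O**2 + O**2) + 4) = -4*(2*O**2 + 4) = -4*(4 + 2*O**2) = -16 - 8*O**2)
b(l) = -6 - l**2
S(V, N) = N + V**2 (S(V, N) = V**2 + N = N + V**2)
b(y(-1)) + S(-37, 8)*(-692) = (-6 - (-16 - 8*(-1)**2)**2) + (8 + (-37)**2)*(-692) = (-6 - (-16 - 8*1)**2) + (8 + 1369)*(-692) = (-6 - (-16 - 8)**2) + 1377*(-692) = (-6 - 1*(-24)**2) - 952884 = (-6 - 1*576) - 952884 = (-6 - 576) - 952884 = -582 - 952884 = -953466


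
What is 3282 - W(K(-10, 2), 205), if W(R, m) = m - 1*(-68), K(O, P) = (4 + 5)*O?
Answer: 3009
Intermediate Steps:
K(O, P) = 9*O
W(R, m) = 68 + m (W(R, m) = m + 68 = 68 + m)
3282 - W(K(-10, 2), 205) = 3282 - (68 + 205) = 3282 - 1*273 = 3282 - 273 = 3009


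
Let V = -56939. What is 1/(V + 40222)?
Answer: -1/16717 ≈ -5.9819e-5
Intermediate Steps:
1/(V + 40222) = 1/(-56939 + 40222) = 1/(-16717) = -1/16717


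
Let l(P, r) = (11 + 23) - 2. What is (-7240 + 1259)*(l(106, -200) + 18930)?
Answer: -113411722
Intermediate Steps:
l(P, r) = 32 (l(P, r) = 34 - 2 = 32)
(-7240 + 1259)*(l(106, -200) + 18930) = (-7240 + 1259)*(32 + 18930) = -5981*18962 = -113411722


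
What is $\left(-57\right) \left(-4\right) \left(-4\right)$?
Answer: $-912$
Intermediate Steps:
$\left(-57\right) \left(-4\right) \left(-4\right) = 228 \left(-4\right) = -912$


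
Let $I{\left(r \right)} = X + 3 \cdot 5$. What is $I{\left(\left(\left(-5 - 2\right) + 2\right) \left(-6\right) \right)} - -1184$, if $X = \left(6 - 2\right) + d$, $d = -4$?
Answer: $1199$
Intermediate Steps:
$X = 0$ ($X = \left(6 - 2\right) - 4 = 4 - 4 = 0$)
$I{\left(r \right)} = 15$ ($I{\left(r \right)} = 0 + 3 \cdot 5 = 0 + 15 = 15$)
$I{\left(\left(\left(-5 - 2\right) + 2\right) \left(-6\right) \right)} - -1184 = 15 - -1184 = 15 + 1184 = 1199$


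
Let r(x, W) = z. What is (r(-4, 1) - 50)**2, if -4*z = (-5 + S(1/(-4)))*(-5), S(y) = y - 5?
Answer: 1010025/256 ≈ 3945.4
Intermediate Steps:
S(y) = -5 + y
z = -205/16 (z = -(-5 + (-5 + 1/(-4)))*(-5)/4 = -(-5 + (-5 + 1*(-1/4)))*(-5)/4 = -(-5 + (-5 - 1/4))*(-5)/4 = -(-5 - 21/4)*(-5)/4 = -(-41)*(-5)/16 = -1/4*205/4 = -205/16 ≈ -12.813)
r(x, W) = -205/16
(r(-4, 1) - 50)**2 = (-205/16 - 50)**2 = (-1005/16)**2 = 1010025/256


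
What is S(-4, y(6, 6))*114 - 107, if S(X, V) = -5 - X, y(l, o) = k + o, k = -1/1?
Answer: -221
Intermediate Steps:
k = -1 (k = -1*1 = -1)
y(l, o) = -1 + o
S(-4, y(6, 6))*114 - 107 = (-5 - 1*(-4))*114 - 107 = (-5 + 4)*114 - 107 = -1*114 - 107 = -114 - 107 = -221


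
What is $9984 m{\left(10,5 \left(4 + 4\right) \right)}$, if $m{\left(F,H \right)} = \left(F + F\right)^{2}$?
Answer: $3993600$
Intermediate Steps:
$m{\left(F,H \right)} = 4 F^{2}$ ($m{\left(F,H \right)} = \left(2 F\right)^{2} = 4 F^{2}$)
$9984 m{\left(10,5 \left(4 + 4\right) \right)} = 9984 \cdot 4 \cdot 10^{2} = 9984 \cdot 4 \cdot 100 = 9984 \cdot 400 = 3993600$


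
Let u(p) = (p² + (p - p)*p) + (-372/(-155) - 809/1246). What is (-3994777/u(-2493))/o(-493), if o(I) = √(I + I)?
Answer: 12443730355*I*√986/19088844725261 ≈ 0.02047*I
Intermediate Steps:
u(p) = 10907/6230 + p² (u(p) = (p² + 0*p) + (-372*(-1/155) - 809*1/1246) = (p² + 0) + (12/5 - 809/1246) = p² + 10907/6230 = 10907/6230 + p²)
o(I) = √2*√I (o(I) = √(2*I) = √2*√I)
(-3994777/u(-2493))/o(-493) = (-3994777/(10907/6230 + (-2493)²))/((√2*√(-493))) = (-3994777/(10907/6230 + 6215049))/((√2*(I*√493))) = (-3994777/38719766177/6230)/((I*√986)) = (-3994777*6230/38719766177)*(-I*√986/986) = -(-12443730355)*I*√986/19088844725261 = 12443730355*I*√986/19088844725261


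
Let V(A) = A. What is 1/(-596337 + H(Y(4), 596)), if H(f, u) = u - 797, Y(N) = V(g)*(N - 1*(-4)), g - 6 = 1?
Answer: -1/596538 ≈ -1.6763e-6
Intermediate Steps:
g = 7 (g = 6 + 1 = 7)
Y(N) = 28 + 7*N (Y(N) = 7*(N - 1*(-4)) = 7*(N + 4) = 7*(4 + N) = 28 + 7*N)
H(f, u) = -797 + u
1/(-596337 + H(Y(4), 596)) = 1/(-596337 + (-797 + 596)) = 1/(-596337 - 201) = 1/(-596538) = -1/596538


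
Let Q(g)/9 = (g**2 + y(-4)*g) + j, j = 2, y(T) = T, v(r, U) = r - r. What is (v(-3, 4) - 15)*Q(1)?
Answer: 135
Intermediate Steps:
v(r, U) = 0
Q(g) = 18 - 36*g + 9*g**2 (Q(g) = 9*((g**2 - 4*g) + 2) = 9*(2 + g**2 - 4*g) = 18 - 36*g + 9*g**2)
(v(-3, 4) - 15)*Q(1) = (0 - 15)*(18 - 36*1 + 9*1**2) = -15*(18 - 36 + 9*1) = -15*(18 - 36 + 9) = -15*(-9) = 135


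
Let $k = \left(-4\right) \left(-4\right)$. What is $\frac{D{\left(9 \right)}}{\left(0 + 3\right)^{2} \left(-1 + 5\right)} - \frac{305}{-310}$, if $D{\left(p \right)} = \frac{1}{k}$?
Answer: $\frac{17599}{17856} \approx 0.98561$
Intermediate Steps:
$k = 16$
$D{\left(p \right)} = \frac{1}{16}$
$\frac{D{\left(9 \right)}}{\left(0 + 3\right)^{2} \left(-1 + 5\right)} - \frac{305}{-310} = \frac{1}{16 \left(0 + 3\right)^{2} \left(-1 + 5\right)} - \frac{305}{-310} = \frac{1}{16 \cdot 3^{2} \cdot 4} - - \frac{61}{62} = \frac{1}{16 \cdot 9 \cdot 4} + \frac{61}{62} = \frac{1}{16 \cdot 36} + \frac{61}{62} = \frac{1}{16} \cdot \frac{1}{36} + \frac{61}{62} = \frac{1}{576} + \frac{61}{62} = \frac{17599}{17856}$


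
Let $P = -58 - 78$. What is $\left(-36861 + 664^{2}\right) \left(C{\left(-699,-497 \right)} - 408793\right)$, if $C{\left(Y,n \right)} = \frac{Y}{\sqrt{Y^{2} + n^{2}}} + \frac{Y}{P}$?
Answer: $- \frac{22462386026215}{136} - \frac{56484093 \sqrt{735610}}{147122} \approx -1.6516 \cdot 10^{11}$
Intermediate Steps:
$P = -136$
$C{\left(Y,n \right)} = - \frac{Y}{136} + \frac{Y}{\sqrt{Y^{2} + n^{2}}}$ ($C{\left(Y,n \right)} = \frac{Y}{\sqrt{Y^{2} + n^{2}}} + \frac{Y}{-136} = \frac{Y}{\sqrt{Y^{2} + n^{2}}} + Y \left(- \frac{1}{136}\right) = \frac{Y}{\sqrt{Y^{2} + n^{2}}} - \frac{Y}{136} = - \frac{Y}{136} + \frac{Y}{\sqrt{Y^{2} + n^{2}}}$)
$\left(-36861 + 664^{2}\right) \left(C{\left(-699,-497 \right)} - 408793\right) = \left(-36861 + 664^{2}\right) \left(\left(\left(- \frac{1}{136}\right) \left(-699\right) - \frac{699}{\sqrt{\left(-699\right)^{2} + \left(-497\right)^{2}}}\right) - 408793\right) = \left(-36861 + 440896\right) \left(\left(\frac{699}{136} - \frac{699}{\sqrt{488601 + 247009}}\right) - 408793\right) = 404035 \left(\left(\frac{699}{136} - \frac{699}{\sqrt{735610}}\right) - 408793\right) = 404035 \left(\left(\frac{699}{136} - 699 \frac{\sqrt{735610}}{735610}\right) - 408793\right) = 404035 \left(\left(\frac{699}{136} - \frac{699 \sqrt{735610}}{735610}\right) - 408793\right) = 404035 \left(- \frac{55595149}{136} - \frac{699 \sqrt{735610}}{735610}\right) = - \frac{22462386026215}{136} - \frac{56484093 \sqrt{735610}}{147122}$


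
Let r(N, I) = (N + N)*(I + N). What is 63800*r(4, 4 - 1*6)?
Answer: 1020800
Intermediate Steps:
r(N, I) = 2*N*(I + N) (r(N, I) = (2*N)*(I + N) = 2*N*(I + N))
63800*r(4, 4 - 1*6) = 63800*(2*4*((4 - 1*6) + 4)) = 63800*(2*4*((4 - 6) + 4)) = 63800*(2*4*(-2 + 4)) = 63800*(2*4*2) = 63800*16 = 1020800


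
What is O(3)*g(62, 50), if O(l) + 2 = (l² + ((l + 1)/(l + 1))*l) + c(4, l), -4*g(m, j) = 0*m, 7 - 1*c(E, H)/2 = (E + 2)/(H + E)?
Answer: 0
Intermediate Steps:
c(E, H) = 14 - 2*(2 + E)/(E + H) (c(E, H) = 14 - 2*(E + 2)/(H + E) = 14 - 2*(2 + E)/(E + H))
g(m, j) = 0 (g(m, j) = -0*m = -¼*0 = 0)
O(l) = -2 + l + l² + 2*(22 + 7*l)/(4 + l) (O(l) = -2 + ((l² + ((l + 1)/(l + 1))*l) + 2*(-2 + 6*4 + 7*l)/(4 + l)) = -2 + ((l² + ((1 + l)/(1 + l))*l) + 2*(-2 + 24 + 7*l)/(4 + l)) = -2 + ((l² + 1*l) + 2*(22 + 7*l)/(4 + l)) = -2 + ((l² + l) + 2*(22 + 7*l)/(4 + l)) = -2 + ((l + l²) + 2*(22 + 7*l)/(4 + l)) = -2 + (l + l² + 2*(22 + 7*l)/(4 + l)) = -2 + l + l² + 2*(22 + 7*l)/(4 + l))
O(3)*g(62, 50) = ((36 + 3³ + 5*3² + 16*3)/(4 + 3))*0 = ((36 + 27 + 5*9 + 48)/7)*0 = ((36 + 27 + 45 + 48)/7)*0 = ((⅐)*156)*0 = (156/7)*0 = 0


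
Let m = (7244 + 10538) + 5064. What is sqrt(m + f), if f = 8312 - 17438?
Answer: 14*sqrt(70) ≈ 117.13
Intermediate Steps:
m = 22846 (m = 17782 + 5064 = 22846)
f = -9126
sqrt(m + f) = sqrt(22846 - 9126) = sqrt(13720) = 14*sqrt(70)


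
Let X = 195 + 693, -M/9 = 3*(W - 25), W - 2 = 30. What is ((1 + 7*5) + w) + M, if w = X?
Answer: 735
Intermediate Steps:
W = 32 (W = 2 + 30 = 32)
M = -189 (M = -27*(32 - 25) = -27*7 = -9*21 = -189)
X = 888
w = 888
((1 + 7*5) + w) + M = ((1 + 7*5) + 888) - 189 = ((1 + 35) + 888) - 189 = (36 + 888) - 189 = 924 - 189 = 735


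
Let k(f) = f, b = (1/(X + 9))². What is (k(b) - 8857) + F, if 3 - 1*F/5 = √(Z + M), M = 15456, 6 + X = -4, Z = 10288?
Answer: -8841 - 20*√1609 ≈ -9643.3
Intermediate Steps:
X = -10 (X = -6 - 4 = -10)
F = 15 - 20*√1609 (F = 15 - 5*√(10288 + 15456) = 15 - 20*√1609 ≈ -787.25)
b = 1 (b = (1/(-10 + 9))² = (1/(-1))² = (-1)² = 1)
(k(b) - 8857) + F = (1 - 8857) + (15 - 20*√1609) = -8856 + (15 - 20*√1609) = -8841 - 20*√1609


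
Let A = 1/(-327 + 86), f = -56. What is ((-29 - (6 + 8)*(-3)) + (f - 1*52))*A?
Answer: 95/241 ≈ 0.39419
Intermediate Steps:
A = -1/241 (A = 1/(-241) = -1/241 ≈ -0.0041494)
((-29 - (6 + 8)*(-3)) + (f - 1*52))*A = ((-29 - (6 + 8)*(-3)) + (-56 - 1*52))*(-1/241) = ((-29 - 14*(-3)) + (-56 - 52))*(-1/241) = ((-29 - 1*(-42)) - 108)*(-1/241) = ((-29 + 42) - 108)*(-1/241) = (13 - 108)*(-1/241) = -95*(-1/241) = 95/241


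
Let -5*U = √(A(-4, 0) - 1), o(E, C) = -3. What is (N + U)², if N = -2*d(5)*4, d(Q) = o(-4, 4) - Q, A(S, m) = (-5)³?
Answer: 102274/25 - 384*I*√14/5 ≈ 4091.0 - 287.36*I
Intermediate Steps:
A(S, m) = -125
U = -3*I*√14/5 (U = -√(-125 - 1)/5 = -3*I*√14/5 ≈ -2.245*I)
d(Q) = -3 - Q
N = 64 (N = -2*(-3 - 1*5)*4 = -2*(-3 - 5)*4 = -2*(-8)*4 = 16*4 = 64)
(N + U)² = (64 - 3*I*√14/5)²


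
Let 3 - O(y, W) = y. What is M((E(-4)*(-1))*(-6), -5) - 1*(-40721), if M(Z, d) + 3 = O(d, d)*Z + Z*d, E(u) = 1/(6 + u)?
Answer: 40727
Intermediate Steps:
O(y, W) = 3 - y
M(Z, d) = -3 + Z*d + Z*(3 - d) (M(Z, d) = -3 + ((3 - d)*Z + Z*d) = -3 + (Z*(3 - d) + Z*d) = -3 + (Z*d + Z*(3 - d)) = -3 + Z*d + Z*(3 - d))
M((E(-4)*(-1))*(-6), -5) - 1*(-40721) = (-3 + 3*((-1/(6 - 4))*(-6))) - 1*(-40721) = (-3 + 3*((-1/2)*(-6))) + 40721 = (-3 + 3*(((1/2)*(-1))*(-6))) + 40721 = (-3 + 3*(-1/2*(-6))) + 40721 = (-3 + 3*3) + 40721 = (-3 + 9) + 40721 = 6 + 40721 = 40727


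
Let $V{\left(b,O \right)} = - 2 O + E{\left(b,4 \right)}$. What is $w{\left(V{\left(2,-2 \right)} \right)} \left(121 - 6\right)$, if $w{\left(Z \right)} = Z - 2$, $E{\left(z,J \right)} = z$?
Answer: $460$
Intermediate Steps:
$V{\left(b,O \right)} = b - 2 O$ ($V{\left(b,O \right)} = - 2 O + b = b - 2 O$)
$w{\left(Z \right)} = -2 + Z$
$w{\left(V{\left(2,-2 \right)} \right)} \left(121 - 6\right) = \left(-2 + \left(2 - -4\right)\right) \left(121 - 6\right) = \left(-2 + \left(2 + 4\right)\right) \left(121 - 6\right) = \left(-2 + 6\right) 115 = 4 \cdot 115 = 460$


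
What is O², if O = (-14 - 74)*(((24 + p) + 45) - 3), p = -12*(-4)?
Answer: 100641024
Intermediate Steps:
p = 48
O = -10032 (O = (-14 - 74)*(((24 + 48) + 45) - 3) = -88*((72 + 45) - 3) = -88*(117 - 3) = -88*114 = -10032)
O² = (-10032)² = 100641024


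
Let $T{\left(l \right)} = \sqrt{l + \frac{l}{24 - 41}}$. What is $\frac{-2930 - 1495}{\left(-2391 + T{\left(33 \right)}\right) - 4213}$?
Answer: $\frac{124196475}{185354336} + \frac{4425 \sqrt{561}}{185354336} \approx 0.67061$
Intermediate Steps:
$T{\left(l \right)} = \frac{4 \sqrt{17} \sqrt{l}}{17}$ ($T{\left(l \right)} = \sqrt{l + \frac{l}{-17}} = \sqrt{l - \frac{l}{17}} = \sqrt{\frac{16 l}{17}} = \frac{4 \sqrt{17} \sqrt{l}}{17}$)
$\frac{-2930 - 1495}{\left(-2391 + T{\left(33 \right)}\right) - 4213} = \frac{-2930 - 1495}{\left(-2391 + \frac{4 \sqrt{17} \sqrt{33}}{17}\right) - 4213} = - \frac{4425}{\left(-2391 + \frac{4 \sqrt{561}}{17}\right) - 4213} = - \frac{4425}{-6604 + \frac{4 \sqrt{561}}{17}}$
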